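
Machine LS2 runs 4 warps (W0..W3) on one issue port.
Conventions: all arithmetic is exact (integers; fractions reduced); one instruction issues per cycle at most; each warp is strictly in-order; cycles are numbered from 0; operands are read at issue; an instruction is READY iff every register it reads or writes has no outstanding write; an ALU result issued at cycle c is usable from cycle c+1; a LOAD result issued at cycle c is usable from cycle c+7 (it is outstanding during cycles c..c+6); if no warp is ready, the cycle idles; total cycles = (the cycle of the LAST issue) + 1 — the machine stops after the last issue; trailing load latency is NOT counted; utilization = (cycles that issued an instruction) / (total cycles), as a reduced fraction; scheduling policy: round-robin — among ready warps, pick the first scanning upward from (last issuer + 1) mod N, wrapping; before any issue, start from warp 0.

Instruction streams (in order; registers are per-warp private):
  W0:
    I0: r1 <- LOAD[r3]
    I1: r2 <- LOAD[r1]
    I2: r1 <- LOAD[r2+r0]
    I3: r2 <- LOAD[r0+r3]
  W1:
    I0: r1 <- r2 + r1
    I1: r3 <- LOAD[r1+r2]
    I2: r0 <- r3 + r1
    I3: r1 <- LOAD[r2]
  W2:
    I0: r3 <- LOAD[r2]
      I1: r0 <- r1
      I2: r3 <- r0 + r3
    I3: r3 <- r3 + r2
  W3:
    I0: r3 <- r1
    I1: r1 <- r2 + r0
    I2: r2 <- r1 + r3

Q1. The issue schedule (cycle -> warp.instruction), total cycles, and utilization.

cycle 0: W0.I0
cycle 1: W1.I0
cycle 2: W2.I0
cycle 3: W3.I0
cycle 4: W1.I1
cycle 5: W2.I1
cycle 6: W3.I1
cycle 7: W0.I1
cycle 8: W3.I2
cycle 9: W2.I2
cycle 10: W2.I3
cycle 11: W1.I2
cycle 12: W1.I3
cycle 13: idle
cycle 14: W0.I2
cycle 15: W0.I3

Answer: 16 cycles, utilization 15/16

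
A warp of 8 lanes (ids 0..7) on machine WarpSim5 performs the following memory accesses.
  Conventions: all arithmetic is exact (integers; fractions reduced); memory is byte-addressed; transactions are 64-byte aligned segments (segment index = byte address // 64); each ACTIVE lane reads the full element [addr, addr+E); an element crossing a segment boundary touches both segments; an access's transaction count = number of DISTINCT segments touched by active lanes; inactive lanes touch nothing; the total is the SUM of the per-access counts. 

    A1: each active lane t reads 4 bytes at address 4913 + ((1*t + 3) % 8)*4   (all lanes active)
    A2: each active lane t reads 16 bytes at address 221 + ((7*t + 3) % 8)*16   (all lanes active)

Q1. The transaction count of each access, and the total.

A1: 2 transactions
A2: 3 transactions

Answer: 2,3; total 5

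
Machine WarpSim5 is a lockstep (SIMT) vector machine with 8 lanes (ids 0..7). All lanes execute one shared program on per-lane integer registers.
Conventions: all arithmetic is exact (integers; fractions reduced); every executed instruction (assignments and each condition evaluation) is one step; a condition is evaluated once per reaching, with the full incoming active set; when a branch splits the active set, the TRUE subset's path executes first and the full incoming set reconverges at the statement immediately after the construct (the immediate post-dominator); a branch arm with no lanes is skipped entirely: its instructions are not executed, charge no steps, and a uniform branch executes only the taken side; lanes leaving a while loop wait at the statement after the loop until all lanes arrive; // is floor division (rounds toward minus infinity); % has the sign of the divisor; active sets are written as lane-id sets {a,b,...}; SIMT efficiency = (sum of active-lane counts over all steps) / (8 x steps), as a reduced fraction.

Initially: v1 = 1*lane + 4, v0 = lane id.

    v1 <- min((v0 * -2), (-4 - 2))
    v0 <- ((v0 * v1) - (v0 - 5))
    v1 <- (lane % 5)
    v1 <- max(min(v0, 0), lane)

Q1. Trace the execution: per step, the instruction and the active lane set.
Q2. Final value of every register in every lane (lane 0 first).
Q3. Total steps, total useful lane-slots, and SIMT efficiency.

step 0: v1 <- min((v0 * -2), (-4 - 2)) {0,1,2,3,4,5,6,7}
step 1: v0 <- ((v0 * v1) - (v0 - 5)) {0,1,2,3,4,5,6,7}
step 2: v1 <- (lane % 5)             {0,1,2,3,4,5,6,7}
step 3: v1 <- max(min(v0, 0), lane)  {0,1,2,3,4,5,6,7}

Answer: 4 steps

v1: 0,1,2,3,4,5,6,7
v0: 5,-2,-9,-16,-31,-50,-73,-100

steps = 4; useful = 32; efficiency = 32/32 = 1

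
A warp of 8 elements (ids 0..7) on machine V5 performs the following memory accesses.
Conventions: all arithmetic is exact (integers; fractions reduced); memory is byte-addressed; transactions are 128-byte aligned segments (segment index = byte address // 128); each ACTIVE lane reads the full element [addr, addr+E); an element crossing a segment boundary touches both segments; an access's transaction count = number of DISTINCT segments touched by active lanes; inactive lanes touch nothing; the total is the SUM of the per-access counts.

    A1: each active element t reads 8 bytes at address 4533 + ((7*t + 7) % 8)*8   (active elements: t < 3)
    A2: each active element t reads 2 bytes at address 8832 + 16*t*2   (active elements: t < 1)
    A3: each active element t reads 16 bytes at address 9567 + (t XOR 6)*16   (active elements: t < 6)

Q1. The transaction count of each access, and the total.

A1: 1 transaction
A2: 1 transaction
A3: 2 transactions

Answer: 1,1,2; total 4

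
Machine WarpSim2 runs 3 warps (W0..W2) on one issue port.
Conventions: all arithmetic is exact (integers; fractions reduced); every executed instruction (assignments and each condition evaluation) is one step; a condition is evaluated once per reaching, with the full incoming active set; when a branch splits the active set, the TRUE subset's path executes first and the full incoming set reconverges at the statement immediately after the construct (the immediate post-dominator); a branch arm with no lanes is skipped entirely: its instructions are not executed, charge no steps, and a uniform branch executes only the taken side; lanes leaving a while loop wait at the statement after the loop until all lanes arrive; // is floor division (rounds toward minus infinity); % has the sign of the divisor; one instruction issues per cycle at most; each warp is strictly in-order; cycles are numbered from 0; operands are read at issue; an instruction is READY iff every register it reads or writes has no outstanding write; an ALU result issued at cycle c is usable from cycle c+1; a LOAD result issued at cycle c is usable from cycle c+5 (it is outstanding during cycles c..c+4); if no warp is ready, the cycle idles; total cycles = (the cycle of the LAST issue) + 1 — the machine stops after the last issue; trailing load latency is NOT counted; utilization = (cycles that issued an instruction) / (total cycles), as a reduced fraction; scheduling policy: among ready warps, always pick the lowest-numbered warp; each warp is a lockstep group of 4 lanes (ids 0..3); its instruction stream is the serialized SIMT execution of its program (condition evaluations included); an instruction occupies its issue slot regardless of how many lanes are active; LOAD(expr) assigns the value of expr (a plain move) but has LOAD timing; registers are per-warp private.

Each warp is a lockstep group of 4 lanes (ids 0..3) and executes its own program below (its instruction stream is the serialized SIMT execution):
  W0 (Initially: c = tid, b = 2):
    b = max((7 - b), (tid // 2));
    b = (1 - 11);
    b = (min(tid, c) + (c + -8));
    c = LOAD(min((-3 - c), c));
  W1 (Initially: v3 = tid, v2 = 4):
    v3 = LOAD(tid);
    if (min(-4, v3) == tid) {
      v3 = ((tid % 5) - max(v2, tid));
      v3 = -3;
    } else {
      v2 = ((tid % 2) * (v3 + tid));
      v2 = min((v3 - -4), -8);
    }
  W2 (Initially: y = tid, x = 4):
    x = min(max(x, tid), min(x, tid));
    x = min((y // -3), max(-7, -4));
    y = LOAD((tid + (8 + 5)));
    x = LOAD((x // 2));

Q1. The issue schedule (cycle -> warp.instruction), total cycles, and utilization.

cycle 0: W0.I0
cycle 1: W0.I1
cycle 2: W0.I2
cycle 3: W0.I3
cycle 4: W1.I0
cycle 5: W2.I0
cycle 6: W2.I1
cycle 7: W2.I2
cycle 8: W2.I3
cycle 9: W1.I1
cycle 10: W1.I2
cycle 11: W1.I3

Answer: 12 cycles, utilization 1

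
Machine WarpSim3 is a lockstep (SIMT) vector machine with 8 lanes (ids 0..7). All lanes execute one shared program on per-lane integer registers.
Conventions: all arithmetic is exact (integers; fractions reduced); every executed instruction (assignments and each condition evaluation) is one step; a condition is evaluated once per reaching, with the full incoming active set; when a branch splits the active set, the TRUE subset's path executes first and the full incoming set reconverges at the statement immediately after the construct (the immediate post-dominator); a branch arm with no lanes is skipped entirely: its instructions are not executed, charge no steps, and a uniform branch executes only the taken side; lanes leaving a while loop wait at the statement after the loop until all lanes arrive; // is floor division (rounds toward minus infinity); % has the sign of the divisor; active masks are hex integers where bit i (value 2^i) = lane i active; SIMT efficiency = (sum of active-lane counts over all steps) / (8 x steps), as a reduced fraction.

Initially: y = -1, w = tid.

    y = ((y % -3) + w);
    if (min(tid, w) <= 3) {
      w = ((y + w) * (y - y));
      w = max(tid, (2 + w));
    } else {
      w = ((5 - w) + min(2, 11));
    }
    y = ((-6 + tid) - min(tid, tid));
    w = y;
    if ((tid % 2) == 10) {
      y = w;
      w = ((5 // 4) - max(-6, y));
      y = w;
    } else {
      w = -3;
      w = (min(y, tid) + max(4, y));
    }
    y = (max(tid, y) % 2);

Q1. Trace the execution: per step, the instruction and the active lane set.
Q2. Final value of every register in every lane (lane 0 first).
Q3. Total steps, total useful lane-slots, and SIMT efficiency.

step 0: y <- ((y % -3) + w)          0xff
step 1: eval (min(tid, w) <= 3)      0xff
step 2: w <- ((y + w) * (y - y))     0x0f
step 3: w <- max(tid, (2 + w))       0x0f
step 4: w <- ((5 - w) + min(2, 11))  0xf0
step 5: y <- ((-6 + tid) - min(tid, tid)) 0xff
step 6: w <- y                       0xff
step 7: eval ((tid % 2) == 10)       0xff
step 8: w <- -3                      0xff
step 9: w <- (min(y, tid) + max(4, y)) 0xff
step 10: y <- (max(tid, y) % 2)       0xff

Answer: 11 steps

y: 0,1,0,1,0,1,0,1
w: -2,-2,-2,-2,-2,-2,-2,-2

steps = 11; useful = 76; efficiency = 76/88 = 19/22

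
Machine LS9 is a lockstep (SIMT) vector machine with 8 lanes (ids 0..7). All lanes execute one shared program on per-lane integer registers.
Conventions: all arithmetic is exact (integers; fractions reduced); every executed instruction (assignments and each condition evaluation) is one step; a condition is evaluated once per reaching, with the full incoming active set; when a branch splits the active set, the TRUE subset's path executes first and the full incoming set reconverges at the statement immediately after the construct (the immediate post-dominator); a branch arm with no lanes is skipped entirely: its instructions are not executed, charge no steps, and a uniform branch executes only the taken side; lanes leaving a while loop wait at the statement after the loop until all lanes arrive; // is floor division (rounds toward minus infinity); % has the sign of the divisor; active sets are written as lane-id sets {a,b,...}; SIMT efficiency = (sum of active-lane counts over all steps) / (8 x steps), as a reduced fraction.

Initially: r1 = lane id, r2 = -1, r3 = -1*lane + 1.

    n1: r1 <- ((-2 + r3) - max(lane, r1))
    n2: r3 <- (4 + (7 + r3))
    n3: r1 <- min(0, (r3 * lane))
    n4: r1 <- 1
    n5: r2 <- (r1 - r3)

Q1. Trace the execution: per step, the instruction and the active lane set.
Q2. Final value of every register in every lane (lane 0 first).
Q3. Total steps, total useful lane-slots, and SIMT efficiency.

step 0: r1 <- ((-2 + r3) - max(lane, r1)) {0,1,2,3,4,5,6,7}
step 1: r3 <- (4 + (7 + r3))         {0,1,2,3,4,5,6,7}
step 2: r1 <- min(0, (r3 * lane))    {0,1,2,3,4,5,6,7}
step 3: r1 <- 1                      {0,1,2,3,4,5,6,7}
step 4: r2 <- (r1 - r3)              {0,1,2,3,4,5,6,7}

Answer: 5 steps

r1: 1,1,1,1,1,1,1,1
r2: -11,-10,-9,-8,-7,-6,-5,-4
r3: 12,11,10,9,8,7,6,5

steps = 5; useful = 40; efficiency = 40/40 = 1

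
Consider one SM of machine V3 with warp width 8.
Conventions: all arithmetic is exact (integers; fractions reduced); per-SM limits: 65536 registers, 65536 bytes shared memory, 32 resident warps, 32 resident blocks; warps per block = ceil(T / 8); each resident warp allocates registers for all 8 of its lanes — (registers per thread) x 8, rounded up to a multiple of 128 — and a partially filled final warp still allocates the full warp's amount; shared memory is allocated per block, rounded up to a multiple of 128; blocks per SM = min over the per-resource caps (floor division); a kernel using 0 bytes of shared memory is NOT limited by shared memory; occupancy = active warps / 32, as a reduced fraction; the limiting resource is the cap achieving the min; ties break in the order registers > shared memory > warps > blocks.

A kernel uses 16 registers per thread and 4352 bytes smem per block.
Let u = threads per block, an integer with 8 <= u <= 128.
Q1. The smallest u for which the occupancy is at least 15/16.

Answer: u = 9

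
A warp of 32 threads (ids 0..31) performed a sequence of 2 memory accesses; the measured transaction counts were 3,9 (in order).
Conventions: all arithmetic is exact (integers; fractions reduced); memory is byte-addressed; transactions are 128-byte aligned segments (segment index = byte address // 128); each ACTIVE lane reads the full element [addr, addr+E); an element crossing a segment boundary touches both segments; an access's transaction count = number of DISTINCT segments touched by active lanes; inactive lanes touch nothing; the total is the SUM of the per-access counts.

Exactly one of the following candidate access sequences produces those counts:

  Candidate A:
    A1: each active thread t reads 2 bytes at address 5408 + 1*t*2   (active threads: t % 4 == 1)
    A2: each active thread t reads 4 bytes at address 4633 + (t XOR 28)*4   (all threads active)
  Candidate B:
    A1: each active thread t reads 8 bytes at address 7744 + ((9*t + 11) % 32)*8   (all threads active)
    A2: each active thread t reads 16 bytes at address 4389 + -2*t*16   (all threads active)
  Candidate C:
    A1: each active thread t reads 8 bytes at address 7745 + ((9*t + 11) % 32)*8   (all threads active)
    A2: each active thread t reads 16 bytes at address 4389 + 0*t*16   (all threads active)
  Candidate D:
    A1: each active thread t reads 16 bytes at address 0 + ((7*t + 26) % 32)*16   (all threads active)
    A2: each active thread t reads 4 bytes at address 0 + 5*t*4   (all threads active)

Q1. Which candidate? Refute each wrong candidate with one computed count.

A: A1 gives 1 transaction, not 3
C: A2 gives 1 transaction, not 9
D: A1 gives 4 transactions, not 3
B: all counts match (3,9)

Answer: B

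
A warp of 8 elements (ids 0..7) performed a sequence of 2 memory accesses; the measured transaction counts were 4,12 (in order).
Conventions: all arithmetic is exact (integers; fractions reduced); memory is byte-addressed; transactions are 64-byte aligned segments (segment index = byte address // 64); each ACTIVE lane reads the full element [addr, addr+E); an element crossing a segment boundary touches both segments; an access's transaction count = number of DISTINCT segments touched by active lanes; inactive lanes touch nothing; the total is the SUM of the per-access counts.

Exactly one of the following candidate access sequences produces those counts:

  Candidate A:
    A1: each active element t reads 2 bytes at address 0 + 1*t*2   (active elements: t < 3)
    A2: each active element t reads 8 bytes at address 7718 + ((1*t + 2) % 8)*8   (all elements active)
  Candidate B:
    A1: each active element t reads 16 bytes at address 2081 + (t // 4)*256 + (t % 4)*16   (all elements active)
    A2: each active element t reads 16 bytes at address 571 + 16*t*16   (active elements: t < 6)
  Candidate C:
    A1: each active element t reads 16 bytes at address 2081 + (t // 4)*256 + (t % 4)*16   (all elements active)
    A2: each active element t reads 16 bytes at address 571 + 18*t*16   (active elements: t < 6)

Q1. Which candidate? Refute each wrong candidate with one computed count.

A: A1 gives 1 transaction, not 4
C: A2 gives 9 transactions, not 12
B: all counts match (4,12)

Answer: B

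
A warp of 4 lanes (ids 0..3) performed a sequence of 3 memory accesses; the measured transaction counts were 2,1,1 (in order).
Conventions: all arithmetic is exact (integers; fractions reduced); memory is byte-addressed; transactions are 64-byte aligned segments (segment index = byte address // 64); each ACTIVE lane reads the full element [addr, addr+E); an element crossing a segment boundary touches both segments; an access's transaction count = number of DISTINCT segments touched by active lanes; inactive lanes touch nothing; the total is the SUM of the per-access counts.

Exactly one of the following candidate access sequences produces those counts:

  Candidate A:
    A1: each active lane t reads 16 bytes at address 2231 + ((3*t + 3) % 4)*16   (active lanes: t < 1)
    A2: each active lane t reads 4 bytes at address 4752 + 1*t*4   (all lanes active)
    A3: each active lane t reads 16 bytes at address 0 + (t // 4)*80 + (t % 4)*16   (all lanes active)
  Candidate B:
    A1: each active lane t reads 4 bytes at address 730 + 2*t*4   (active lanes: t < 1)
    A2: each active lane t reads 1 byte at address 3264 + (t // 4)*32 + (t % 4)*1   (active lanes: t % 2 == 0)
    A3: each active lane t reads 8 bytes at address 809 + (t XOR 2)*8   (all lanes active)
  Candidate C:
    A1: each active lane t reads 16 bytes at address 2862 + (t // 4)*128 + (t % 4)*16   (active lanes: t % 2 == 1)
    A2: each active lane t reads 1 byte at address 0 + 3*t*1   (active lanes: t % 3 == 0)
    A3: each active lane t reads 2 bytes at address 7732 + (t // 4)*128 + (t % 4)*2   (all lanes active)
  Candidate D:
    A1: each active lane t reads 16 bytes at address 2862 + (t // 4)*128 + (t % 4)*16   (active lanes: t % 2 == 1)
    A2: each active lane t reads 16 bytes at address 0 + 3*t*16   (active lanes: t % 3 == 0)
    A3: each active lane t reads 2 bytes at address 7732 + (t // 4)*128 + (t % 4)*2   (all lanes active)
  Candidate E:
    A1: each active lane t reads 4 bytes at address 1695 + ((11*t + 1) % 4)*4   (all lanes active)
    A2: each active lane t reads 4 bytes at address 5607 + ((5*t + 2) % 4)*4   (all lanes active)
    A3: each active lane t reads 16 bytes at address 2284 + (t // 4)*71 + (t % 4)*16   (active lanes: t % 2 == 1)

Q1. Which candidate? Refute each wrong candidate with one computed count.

A: A1 gives 1 transaction, not 2
B: A1 gives 1 transaction, not 2
D: A2 gives 2 transactions, not 1
E: A1 gives 1 transaction, not 2
C: all counts match (2,1,1)

Answer: C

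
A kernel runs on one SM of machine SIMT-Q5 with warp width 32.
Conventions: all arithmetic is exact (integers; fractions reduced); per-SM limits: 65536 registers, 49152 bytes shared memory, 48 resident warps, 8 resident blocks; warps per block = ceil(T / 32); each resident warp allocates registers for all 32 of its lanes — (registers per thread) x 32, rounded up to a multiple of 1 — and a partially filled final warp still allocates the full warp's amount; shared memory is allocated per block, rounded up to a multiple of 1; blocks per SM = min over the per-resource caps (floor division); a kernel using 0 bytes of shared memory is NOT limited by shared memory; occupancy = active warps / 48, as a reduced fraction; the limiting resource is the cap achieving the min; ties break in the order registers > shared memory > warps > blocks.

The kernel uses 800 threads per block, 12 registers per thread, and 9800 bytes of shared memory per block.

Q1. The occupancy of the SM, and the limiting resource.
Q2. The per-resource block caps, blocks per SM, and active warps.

Answer: occupancy 25/48, limited by warps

registers: 6 blocks
shared memory: 5 blocks
warps: 1 block
blocks: 8 blocks

Answer: 1 block, 25 active warps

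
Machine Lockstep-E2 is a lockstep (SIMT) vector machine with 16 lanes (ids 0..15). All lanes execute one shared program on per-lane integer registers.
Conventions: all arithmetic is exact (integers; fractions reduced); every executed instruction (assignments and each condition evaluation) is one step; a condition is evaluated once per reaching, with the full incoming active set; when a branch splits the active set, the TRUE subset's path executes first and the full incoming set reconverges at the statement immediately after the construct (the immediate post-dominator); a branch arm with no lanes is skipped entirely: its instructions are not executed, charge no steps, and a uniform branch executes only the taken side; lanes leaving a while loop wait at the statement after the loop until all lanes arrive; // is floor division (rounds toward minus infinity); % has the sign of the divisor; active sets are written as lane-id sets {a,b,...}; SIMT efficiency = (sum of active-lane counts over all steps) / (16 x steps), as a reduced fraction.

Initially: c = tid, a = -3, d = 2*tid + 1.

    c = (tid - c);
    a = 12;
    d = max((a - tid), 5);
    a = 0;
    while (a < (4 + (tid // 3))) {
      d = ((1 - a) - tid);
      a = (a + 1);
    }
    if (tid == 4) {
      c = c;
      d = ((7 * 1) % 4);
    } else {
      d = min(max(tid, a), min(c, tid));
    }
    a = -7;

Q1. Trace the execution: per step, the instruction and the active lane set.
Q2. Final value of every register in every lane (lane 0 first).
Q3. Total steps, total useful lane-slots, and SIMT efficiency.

step 0: c <- (tid - c)               {0,1,2,3,4,5,6,7,8,9,10,11,12,13,14,15}
step 1: a <- 12                      {0,1,2,3,4,5,6,7,8,9,10,11,12,13,14,15}
step 2: d <- max((a - tid), 5)       {0,1,2,3,4,5,6,7,8,9,10,11,12,13,14,15}
step 3: a <- 0                       {0,1,2,3,4,5,6,7,8,9,10,11,12,13,14,15}
step 4: eval (a < (4 + (tid // 3)))  {0,1,2,3,4,5,6,7,8,9,10,11,12,13,14,15}
step 5: d <- ((1 - a) - tid)         {0,1,2,3,4,5,6,7,8,9,10,11,12,13,14,15}
step 6: a <- (a + 1)                 {0,1,2,3,4,5,6,7,8,9,10,11,12,13,14,15}
step 7: eval (a < (4 + (tid // 3)))  {0,1,2,3,4,5,6,7,8,9,10,11,12,13,14,15}
step 8: d <- ((1 - a) - tid)         {0,1,2,3,4,5,6,7,8,9,10,11,12,13,14,15}
step 9: a <- (a + 1)                 {0,1,2,3,4,5,6,7,8,9,10,11,12,13,14,15}
step 10: eval (a < (4 + (tid // 3)))  {0,1,2,3,4,5,6,7,8,9,10,11,12,13,14,15}
step 11: d <- ((1 - a) - tid)         {0,1,2,3,4,5,6,7,8,9,10,11,12,13,14,15}
step 12: a <- (a + 1)                 {0,1,2,3,4,5,6,7,8,9,10,11,12,13,14,15}
step 13: eval (a < (4 + (tid // 3)))  {0,1,2,3,4,5,6,7,8,9,10,11,12,13,14,15}
step 14: d <- ((1 - a) - tid)         {0,1,2,3,4,5,6,7,8,9,10,11,12,13,14,15}
step 15: a <- (a + 1)                 {0,1,2,3,4,5,6,7,8,9,10,11,12,13,14,15}
step 16: eval (a < (4 + (tid // 3)))  {0,1,2,3,4,5,6,7,8,9,10,11,12,13,14,15}
step 17: d <- ((1 - a) - tid)         {3,4,5,6,7,8,9,10,11,12,13,14,15}
step 18: a <- (a + 1)                 {3,4,5,6,7,8,9,10,11,12,13,14,15}
step 19: eval (a < (4 + (tid // 3)))  {3,4,5,6,7,8,9,10,11,12,13,14,15}
step 20: d <- ((1 - a) - tid)         {6,7,8,9,10,11,12,13,14,15}
step 21: a <- (a + 1)                 {6,7,8,9,10,11,12,13,14,15}
step 22: eval (a < (4 + (tid // 3)))  {6,7,8,9,10,11,12,13,14,15}
step 23: d <- ((1 - a) - tid)         {9,10,11,12,13,14,15}
step 24: a <- (a + 1)                 {9,10,11,12,13,14,15}
step 25: eval (a < (4 + (tid // 3)))  {9,10,11,12,13,14,15}
step 26: d <- ((1 - a) - tid)         {12,13,14,15}
step 27: a <- (a + 1)                 {12,13,14,15}
step 28: eval (a < (4 + (tid // 3)))  {12,13,14,15}
step 29: d <- ((1 - a) - tid)         {15}
step 30: a <- (a + 1)                 {15}
step 31: eval (a < (4 + (tid // 3)))  {15}
step 32: eval (tid == 4)              {0,1,2,3,4,5,6,7,8,9,10,11,12,13,14,15}
step 33: c <- c                       {4}
step 34: d <- ((7 * 1) % 4)           {4}
step 35: d <- min(max(tid, a), min(c, tid)) {0,1,2,3,5,6,7,8,9,10,11,12,13,14,15}
step 36: a <- -7                      {0,1,2,3,4,5,6,7,8,9,10,11,12,13,14,15}

Answer: 37 steps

c: 0,0,0,0,0,0,0,0,0,0,0,0,0,0,0,0
a: -7,-7,-7,-7,-7,-7,-7,-7,-7,-7,-7,-7,-7,-7,-7,-7
d: 0,0,0,0,3,0,0,0,0,0,0,0,0,0,0,0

steps = 37; useful = 426; efficiency = 426/592 = 213/296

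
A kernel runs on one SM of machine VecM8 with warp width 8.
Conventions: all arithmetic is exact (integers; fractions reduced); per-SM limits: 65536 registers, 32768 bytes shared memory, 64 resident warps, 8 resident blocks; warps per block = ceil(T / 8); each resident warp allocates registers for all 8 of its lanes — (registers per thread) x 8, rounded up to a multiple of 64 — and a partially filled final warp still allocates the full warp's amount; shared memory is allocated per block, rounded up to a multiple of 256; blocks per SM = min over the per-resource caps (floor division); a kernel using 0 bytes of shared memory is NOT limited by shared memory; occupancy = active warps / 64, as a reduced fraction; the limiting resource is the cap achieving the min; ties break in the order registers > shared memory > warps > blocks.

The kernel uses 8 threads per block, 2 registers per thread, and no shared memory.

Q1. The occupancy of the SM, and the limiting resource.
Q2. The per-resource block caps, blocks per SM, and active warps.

Answer: occupancy 1/8, limited by blocks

registers: 1024 blocks
shared memory: no limit (kernel uses none)
warps: 64 blocks
blocks: 8 blocks

Answer: 8 blocks, 8 active warps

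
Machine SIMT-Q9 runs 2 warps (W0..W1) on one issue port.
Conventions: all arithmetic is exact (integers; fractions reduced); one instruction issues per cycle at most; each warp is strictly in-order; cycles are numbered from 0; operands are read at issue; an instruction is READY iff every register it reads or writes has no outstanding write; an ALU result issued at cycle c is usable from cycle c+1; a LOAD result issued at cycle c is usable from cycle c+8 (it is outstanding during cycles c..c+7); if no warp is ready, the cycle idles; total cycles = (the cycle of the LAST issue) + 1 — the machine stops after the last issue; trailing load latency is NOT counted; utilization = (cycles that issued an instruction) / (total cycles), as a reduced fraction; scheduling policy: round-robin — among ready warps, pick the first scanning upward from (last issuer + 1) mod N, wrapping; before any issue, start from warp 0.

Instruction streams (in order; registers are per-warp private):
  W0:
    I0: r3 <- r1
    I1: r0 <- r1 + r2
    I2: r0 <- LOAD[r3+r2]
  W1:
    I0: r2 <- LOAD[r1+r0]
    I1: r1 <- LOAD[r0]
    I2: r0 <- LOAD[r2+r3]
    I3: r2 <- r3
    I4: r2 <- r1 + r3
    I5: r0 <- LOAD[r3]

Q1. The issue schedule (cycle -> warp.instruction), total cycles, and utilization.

cycle 0: W0.I0
cycle 1: W1.I0
cycle 2: W0.I1
cycle 3: W1.I1
cycle 4: W0.I2
cycle 5: idle
cycle 6: idle
cycle 7: idle
cycle 8: idle
cycle 9: W1.I2
cycle 10: W1.I3
cycle 11: W1.I4
cycle 12: idle
cycle 13: idle
cycle 14: idle
cycle 15: idle
cycle 16: idle
cycle 17: W1.I5

Answer: 18 cycles, utilization 1/2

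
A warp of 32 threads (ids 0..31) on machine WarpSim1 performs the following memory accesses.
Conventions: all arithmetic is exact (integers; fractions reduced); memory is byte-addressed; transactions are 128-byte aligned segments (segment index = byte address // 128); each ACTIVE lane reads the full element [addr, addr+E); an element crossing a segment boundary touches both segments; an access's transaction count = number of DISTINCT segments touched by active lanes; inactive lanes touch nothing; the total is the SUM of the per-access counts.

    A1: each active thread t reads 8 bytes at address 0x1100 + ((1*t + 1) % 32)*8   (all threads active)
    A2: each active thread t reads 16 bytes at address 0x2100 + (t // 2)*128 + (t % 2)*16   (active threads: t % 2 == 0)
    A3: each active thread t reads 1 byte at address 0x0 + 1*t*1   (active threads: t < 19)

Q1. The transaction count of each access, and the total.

A1: 2 transactions
A2: 16 transactions
A3: 1 transaction

Answer: 2,16,1; total 19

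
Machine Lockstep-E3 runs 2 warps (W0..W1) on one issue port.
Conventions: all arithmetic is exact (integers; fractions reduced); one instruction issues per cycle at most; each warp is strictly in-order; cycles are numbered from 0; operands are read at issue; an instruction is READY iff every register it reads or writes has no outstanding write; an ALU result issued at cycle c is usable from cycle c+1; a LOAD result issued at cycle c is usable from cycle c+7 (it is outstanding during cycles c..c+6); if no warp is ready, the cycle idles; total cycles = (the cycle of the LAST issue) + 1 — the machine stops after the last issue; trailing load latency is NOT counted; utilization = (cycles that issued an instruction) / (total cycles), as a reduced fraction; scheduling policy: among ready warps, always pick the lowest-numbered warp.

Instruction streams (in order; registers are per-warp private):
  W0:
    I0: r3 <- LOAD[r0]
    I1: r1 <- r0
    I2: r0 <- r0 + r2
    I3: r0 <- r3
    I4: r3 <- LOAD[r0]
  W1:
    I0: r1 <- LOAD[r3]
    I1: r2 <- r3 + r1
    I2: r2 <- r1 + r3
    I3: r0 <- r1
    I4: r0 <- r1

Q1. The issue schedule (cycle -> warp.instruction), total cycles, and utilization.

cycle 0: W0.I0
cycle 1: W0.I1
cycle 2: W0.I2
cycle 3: W1.I0
cycle 4: idle
cycle 5: idle
cycle 6: idle
cycle 7: W0.I3
cycle 8: W0.I4
cycle 9: idle
cycle 10: W1.I1
cycle 11: W1.I2
cycle 12: W1.I3
cycle 13: W1.I4

Answer: 14 cycles, utilization 5/7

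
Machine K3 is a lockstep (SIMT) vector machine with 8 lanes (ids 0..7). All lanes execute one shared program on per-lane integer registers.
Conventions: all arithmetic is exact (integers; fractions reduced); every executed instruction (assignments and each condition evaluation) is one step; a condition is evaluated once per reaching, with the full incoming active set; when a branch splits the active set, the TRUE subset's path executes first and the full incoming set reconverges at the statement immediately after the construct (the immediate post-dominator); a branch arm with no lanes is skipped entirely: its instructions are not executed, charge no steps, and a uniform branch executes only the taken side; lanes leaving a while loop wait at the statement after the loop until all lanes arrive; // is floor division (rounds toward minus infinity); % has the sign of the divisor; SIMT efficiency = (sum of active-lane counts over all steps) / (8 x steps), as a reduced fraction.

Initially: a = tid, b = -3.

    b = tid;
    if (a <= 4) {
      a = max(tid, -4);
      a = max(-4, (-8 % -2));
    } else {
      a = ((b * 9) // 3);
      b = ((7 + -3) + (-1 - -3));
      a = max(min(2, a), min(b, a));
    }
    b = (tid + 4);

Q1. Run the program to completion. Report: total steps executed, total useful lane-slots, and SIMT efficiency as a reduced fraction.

Answer: 8 steps, 43 useful, 43/64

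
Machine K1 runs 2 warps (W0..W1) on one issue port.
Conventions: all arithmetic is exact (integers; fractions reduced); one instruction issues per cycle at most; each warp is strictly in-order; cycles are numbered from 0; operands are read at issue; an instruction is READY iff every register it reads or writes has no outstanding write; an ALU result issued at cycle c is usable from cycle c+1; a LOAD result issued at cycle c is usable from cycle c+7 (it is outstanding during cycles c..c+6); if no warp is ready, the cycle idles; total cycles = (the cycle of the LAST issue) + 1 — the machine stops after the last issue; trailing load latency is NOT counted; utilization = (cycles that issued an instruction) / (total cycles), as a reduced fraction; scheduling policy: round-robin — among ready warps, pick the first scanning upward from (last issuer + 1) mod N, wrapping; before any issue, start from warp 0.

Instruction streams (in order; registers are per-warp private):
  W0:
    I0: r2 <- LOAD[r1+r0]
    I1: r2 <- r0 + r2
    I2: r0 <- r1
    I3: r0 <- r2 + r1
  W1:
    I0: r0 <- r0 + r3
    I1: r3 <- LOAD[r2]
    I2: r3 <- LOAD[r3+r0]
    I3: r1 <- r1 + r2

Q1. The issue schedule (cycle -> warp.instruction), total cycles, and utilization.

cycle 0: W0.I0
cycle 1: W1.I0
cycle 2: W1.I1
cycle 3: idle
cycle 4: idle
cycle 5: idle
cycle 6: idle
cycle 7: W0.I1
cycle 8: W0.I2
cycle 9: W1.I2
cycle 10: W0.I3
cycle 11: W1.I3

Answer: 12 cycles, utilization 2/3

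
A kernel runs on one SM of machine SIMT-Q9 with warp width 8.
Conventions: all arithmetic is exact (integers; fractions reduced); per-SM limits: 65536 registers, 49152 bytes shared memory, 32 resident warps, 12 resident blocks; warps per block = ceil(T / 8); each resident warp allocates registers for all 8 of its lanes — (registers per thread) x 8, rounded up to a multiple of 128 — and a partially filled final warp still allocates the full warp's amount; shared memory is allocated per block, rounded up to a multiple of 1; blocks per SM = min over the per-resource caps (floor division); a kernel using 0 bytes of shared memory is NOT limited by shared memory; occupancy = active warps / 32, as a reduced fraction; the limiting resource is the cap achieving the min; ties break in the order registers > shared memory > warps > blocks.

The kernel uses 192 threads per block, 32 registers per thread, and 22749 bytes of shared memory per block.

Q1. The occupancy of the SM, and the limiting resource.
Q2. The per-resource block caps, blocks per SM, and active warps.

Answer: occupancy 3/4, limited by warps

registers: 10 blocks
shared memory: 2 blocks
warps: 1 block
blocks: 12 blocks

Answer: 1 block, 24 active warps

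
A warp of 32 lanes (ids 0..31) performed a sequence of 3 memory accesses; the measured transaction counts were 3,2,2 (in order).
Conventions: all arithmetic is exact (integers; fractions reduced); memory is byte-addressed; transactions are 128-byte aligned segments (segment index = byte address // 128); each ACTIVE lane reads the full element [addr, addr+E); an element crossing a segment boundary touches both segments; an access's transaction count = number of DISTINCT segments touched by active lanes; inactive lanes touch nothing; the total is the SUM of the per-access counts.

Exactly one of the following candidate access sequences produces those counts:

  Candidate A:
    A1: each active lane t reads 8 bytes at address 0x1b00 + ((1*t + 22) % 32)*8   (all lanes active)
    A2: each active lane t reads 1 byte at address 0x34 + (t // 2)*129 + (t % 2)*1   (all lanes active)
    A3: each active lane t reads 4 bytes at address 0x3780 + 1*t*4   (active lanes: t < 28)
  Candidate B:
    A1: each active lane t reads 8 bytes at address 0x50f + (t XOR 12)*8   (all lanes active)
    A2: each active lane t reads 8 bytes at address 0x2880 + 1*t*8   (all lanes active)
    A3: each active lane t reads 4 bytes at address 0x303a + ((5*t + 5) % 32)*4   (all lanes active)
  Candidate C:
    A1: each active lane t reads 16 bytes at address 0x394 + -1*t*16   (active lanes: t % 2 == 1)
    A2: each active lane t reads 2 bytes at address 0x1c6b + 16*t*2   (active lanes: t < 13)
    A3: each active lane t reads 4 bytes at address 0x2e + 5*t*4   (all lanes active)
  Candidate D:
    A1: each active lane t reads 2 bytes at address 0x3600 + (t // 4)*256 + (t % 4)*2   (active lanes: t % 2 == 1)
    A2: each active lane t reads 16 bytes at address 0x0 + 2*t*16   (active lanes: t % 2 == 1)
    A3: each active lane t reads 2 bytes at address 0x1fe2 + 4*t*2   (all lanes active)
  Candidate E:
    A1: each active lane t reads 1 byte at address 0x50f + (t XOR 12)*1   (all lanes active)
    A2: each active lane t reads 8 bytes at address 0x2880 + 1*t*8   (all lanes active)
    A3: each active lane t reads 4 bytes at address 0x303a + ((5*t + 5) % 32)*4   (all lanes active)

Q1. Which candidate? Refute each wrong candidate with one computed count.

A: A1 gives 2 transactions, not 3
C: A1 gives 5 transactions, not 3
D: A1 gives 8 transactions, not 3
E: A1 gives 1 transaction, not 3
B: all counts match (3,2,2)

Answer: B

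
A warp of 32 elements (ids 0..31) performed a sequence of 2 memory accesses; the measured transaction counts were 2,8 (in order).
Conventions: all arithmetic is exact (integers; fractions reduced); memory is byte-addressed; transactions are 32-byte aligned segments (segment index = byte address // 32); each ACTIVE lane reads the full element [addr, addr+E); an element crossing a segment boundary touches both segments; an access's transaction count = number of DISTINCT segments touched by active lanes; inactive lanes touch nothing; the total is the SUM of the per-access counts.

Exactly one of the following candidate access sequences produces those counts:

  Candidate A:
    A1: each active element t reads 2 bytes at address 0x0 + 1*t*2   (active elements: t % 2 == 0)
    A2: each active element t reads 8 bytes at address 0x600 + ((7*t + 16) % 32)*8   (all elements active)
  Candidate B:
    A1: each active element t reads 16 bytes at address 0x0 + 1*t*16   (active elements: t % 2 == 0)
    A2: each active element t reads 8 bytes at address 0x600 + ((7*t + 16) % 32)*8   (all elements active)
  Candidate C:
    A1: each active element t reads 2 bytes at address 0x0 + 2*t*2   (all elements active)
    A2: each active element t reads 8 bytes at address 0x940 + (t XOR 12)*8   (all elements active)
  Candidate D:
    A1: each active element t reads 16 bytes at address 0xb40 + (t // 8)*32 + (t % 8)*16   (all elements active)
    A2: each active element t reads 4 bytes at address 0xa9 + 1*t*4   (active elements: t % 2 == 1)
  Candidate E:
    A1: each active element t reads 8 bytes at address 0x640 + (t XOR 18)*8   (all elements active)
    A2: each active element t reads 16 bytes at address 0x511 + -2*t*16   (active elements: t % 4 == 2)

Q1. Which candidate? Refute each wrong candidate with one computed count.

B: A1 gives 16 transactions, not 2
C: A1 gives 4 transactions, not 2
D: A1 gives 7 transactions, not 2
E: A1 gives 8 transactions, not 2
A: all counts match (2,8)

Answer: A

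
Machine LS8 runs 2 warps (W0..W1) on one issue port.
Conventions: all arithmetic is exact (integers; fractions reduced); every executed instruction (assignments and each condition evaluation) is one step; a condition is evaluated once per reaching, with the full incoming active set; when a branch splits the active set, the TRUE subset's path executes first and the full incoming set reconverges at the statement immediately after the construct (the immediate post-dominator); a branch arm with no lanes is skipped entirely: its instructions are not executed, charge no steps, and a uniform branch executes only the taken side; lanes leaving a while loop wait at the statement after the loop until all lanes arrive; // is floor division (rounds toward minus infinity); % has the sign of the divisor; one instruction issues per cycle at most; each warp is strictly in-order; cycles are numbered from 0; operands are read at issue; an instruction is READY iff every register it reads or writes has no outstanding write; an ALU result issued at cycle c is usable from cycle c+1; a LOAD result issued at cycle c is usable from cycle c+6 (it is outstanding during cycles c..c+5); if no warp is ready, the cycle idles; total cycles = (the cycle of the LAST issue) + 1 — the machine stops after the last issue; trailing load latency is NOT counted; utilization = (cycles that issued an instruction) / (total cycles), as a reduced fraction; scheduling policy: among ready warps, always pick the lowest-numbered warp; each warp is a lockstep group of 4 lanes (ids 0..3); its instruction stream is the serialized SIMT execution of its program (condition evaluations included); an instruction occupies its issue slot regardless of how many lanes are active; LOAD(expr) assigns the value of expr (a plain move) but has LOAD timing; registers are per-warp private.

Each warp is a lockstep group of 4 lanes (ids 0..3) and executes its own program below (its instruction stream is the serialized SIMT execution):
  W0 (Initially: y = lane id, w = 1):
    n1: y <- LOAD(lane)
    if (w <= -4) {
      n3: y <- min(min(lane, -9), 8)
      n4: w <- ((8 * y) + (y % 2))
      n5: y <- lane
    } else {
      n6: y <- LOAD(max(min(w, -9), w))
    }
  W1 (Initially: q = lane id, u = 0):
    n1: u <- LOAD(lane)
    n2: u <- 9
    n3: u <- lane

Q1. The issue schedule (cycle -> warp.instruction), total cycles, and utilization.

cycle 0: W0.I0
cycle 1: W0.I1
cycle 2: W1.I0
cycle 3: idle
cycle 4: idle
cycle 5: idle
cycle 6: W0.I2
cycle 7: idle
cycle 8: W1.I1
cycle 9: W1.I2

Answer: 10 cycles, utilization 3/5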